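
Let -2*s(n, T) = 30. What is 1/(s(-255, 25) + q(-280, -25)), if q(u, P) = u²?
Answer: 1/78385 ≈ 1.2758e-5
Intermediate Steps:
s(n, T) = -15 (s(n, T) = -½*30 = -15)
1/(s(-255, 25) + q(-280, -25)) = 1/(-15 + (-280)²) = 1/(-15 + 78400) = 1/78385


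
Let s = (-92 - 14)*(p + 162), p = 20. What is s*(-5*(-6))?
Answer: -578760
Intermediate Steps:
s = -19292 (s = (-92 - 14)*(20 + 162) = -106*182 = -19292)
s*(-5*(-6)) = -(-96460)*(-6) = -19292*30 = -578760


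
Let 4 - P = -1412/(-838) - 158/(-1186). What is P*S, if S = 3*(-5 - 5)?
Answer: -16263270/248467 ≈ -65.454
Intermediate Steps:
S = -30 (S = 3*(-10) = -30)
P = 542109/248467 (P = 4 - (-1412/(-838) - 158/(-1186)) = 4 - (-1412*(-1/838) - 158*(-1/1186)) = 4 - (706/419 + 79/593) = 4 - 1*451759/248467 = 4 - 451759/248467 = 542109/248467 ≈ 2.1818)
P*S = (542109/248467)*(-30) = -16263270/248467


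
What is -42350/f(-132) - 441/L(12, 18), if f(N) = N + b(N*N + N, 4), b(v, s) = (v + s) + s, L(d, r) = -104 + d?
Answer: 459361/197432 ≈ 2.3267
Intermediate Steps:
b(v, s) = v + 2*s (b(v, s) = (s + v) + s = v + 2*s)
f(N) = 8 + N² + 2*N (f(N) = N + ((N*N + N) + 2*4) = N + ((N² + N) + 8) = N + ((N + N²) + 8) = N + (8 + N + N²) = 8 + N² + 2*N)
-42350/f(-132) - 441/L(12, 18) = -42350/(8 - 132 - 132*(1 - 132)) - 441/(-104 + 12) = -42350/(8 - 132 - 132*(-131)) - 441/(-92) = -42350/(8 - 132 + 17292) - 441*(-1/92) = -42350/17168 + 441/92 = -42350*1/17168 + 441/92 = -21175/8584 + 441/92 = 459361/197432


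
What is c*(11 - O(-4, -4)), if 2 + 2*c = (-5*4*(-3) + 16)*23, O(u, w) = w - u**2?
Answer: 27063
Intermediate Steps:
c = 873 (c = -1 + ((-5*4*(-3) + 16)*23)/2 = -1 + ((-20*(-3) + 16)*23)/2 = -1 + ((60 + 16)*23)/2 = -1 + (76*23)/2 = -1 + (1/2)*1748 = -1 + 874 = 873)
c*(11 - O(-4, -4)) = 873*(11 - (-4 - 1*(-4)**2)) = 873*(11 - (-4 - 1*16)) = 873*(11 - (-4 - 16)) = 873*(11 - 1*(-20)) = 873*(11 + 20) = 873*31 = 27063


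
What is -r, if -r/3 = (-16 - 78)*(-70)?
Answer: 19740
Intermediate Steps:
r = -19740 (r = -3*(-16 - 78)*(-70) = -(-282)*(-70) = -3*6580 = -19740)
-r = -1*(-19740) = 19740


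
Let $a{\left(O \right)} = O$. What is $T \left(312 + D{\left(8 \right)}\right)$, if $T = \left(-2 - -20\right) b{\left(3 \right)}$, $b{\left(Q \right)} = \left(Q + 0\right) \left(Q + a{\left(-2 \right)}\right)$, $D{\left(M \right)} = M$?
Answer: $17280$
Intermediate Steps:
$b{\left(Q \right)} = Q \left(-2 + Q\right)$ ($b{\left(Q \right)} = \left(Q + 0\right) \left(Q - 2\right) = Q \left(-2 + Q\right)$)
$T = 54$ ($T = \left(-2 - -20\right) 3 \left(-2 + 3\right) = \left(-2 + 20\right) 3 \cdot 1 = 18 \cdot 3 = 54$)
$T \left(312 + D{\left(8 \right)}\right) = 54 \left(312 + 8\right) = 54 \cdot 320 = 17280$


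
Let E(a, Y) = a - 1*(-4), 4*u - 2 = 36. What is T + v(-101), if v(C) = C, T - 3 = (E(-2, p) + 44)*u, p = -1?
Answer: 339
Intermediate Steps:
u = 19/2 (u = ½ + (¼)*36 = ½ + 9 = 19/2 ≈ 9.5000)
E(a, Y) = 4 + a (E(a, Y) = a + 4 = 4 + a)
T = 440 (T = 3 + ((4 - 2) + 44)*(19/2) = 3 + (2 + 44)*(19/2) = 3 + 46*(19/2) = 3 + 437 = 440)
T + v(-101) = 440 - 101 = 339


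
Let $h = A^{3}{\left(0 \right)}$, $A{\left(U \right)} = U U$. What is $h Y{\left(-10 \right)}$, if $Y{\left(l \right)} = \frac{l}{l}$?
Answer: $0$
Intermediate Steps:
$Y{\left(l \right)} = 1$
$A{\left(U \right)} = U^{2}$
$h = 0$ ($h = \left(0^{2}\right)^{3} = 0^{3} = 0$)
$h Y{\left(-10 \right)} = 0 \cdot 1 = 0$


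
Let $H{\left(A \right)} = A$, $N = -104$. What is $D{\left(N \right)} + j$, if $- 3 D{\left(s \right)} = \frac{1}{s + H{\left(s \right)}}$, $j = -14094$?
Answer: $- \frac{8794655}{624} \approx -14094.0$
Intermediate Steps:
$D{\left(s \right)} = - \frac{1}{6 s}$ ($D{\left(s \right)} = - \frac{1}{3 \left(s + s\right)} = - \frac{1}{3 \cdot 2 s} = - \frac{\frac{1}{2} \frac{1}{s}}{3} = - \frac{1}{6 s}$)
$D{\left(N \right)} + j = - \frac{1}{6 \left(-104\right)} - 14094 = \left(- \frac{1}{6}\right) \left(- \frac{1}{104}\right) - 14094 = \frac{1}{624} - 14094 = - \frac{8794655}{624}$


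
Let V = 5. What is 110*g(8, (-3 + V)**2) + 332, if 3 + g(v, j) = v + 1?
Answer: 992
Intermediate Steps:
g(v, j) = -2 + v (g(v, j) = -3 + (v + 1) = -3 + (1 + v) = -2 + v)
110*g(8, (-3 + V)**2) + 332 = 110*(-2 + 8) + 332 = 110*6 + 332 = 660 + 332 = 992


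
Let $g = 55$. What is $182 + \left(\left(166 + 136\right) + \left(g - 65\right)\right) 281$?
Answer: $82234$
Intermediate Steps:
$182 + \left(\left(166 + 136\right) + \left(g - 65\right)\right) 281 = 182 + \left(\left(166 + 136\right) + \left(55 - 65\right)\right) 281 = 182 + \left(302 + \left(55 - 65\right)\right) 281 = 182 + \left(302 - 10\right) 281 = 182 + 292 \cdot 281 = 182 + 82052 = 82234$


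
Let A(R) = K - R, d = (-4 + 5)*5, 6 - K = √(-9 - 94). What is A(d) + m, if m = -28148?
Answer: -28147 - I*√103 ≈ -28147.0 - 10.149*I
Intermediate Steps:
K = 6 - I*√103 (K = 6 - √(-9 - 94) = 6 - √(-103) = 6 - I*√103 ≈ 6.0 - 10.149*I)
d = 5 (d = 1*5 = 5)
A(R) = 6 - R - I*√103 (A(R) = (6 - I*√103) - R = 6 - R - I*√103)
A(d) + m = (6 - 1*5 - I*√103) - 28148 = (6 - 5 - I*√103) - 28148 = (1 - I*√103) - 28148 = -28147 - I*√103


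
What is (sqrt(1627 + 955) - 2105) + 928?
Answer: -1177 + sqrt(2582) ≈ -1126.2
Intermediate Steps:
(sqrt(1627 + 955) - 2105) + 928 = (sqrt(2582) - 2105) + 928 = (-2105 + sqrt(2582)) + 928 = -1177 + sqrt(2582)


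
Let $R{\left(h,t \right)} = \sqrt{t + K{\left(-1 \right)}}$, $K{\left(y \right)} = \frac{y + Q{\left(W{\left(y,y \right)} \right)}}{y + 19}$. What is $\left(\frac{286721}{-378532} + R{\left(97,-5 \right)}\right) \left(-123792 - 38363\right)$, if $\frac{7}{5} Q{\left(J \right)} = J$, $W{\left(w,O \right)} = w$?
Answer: $\frac{6641891965}{54076} - \frac{23165 i \sqrt{2247}}{3} \approx 1.2283 \cdot 10^{5} - 3.6603 \cdot 10^{5} i$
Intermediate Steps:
$Q{\left(J \right)} = \frac{5 J}{7}$
$K{\left(y \right)} = \frac{12 y}{7 \left(19 + y\right)}$ ($K{\left(y \right)} = \frac{y + \frac{5 y}{7}}{y + 19} = \frac{\frac{12}{7} y}{19 + y} = \frac{12 y}{7 \left(19 + y\right)}$)
$R{\left(h,t \right)} = \sqrt{- \frac{2}{21} + t}$ ($R{\left(h,t \right)} = \sqrt{t + \frac{12}{7} \left(-1\right) \frac{1}{19 - 1}} = \sqrt{t + \frac{12}{7} \left(-1\right) \frac{1}{18}} = \sqrt{t - \frac{2}{21}} = \sqrt{- \frac{2}{21} + t}$)
$\left(\frac{286721}{-378532} + R{\left(97,-5 \right)}\right) \left(-123792 - 38363\right) = \left(\frac{286721}{-378532} + \frac{\sqrt{-42 + 441 \left(-5\right)}}{21}\right) \left(-123792 - 38363\right) = \left(286721 \left(- \frac{1}{378532}\right) + \frac{\sqrt{-42 - 2205}}{21}\right) \left(-162155\right) = \left(- \frac{286721}{378532} + \frac{\sqrt{-2247}}{21}\right) \left(-162155\right) = \left(- \frac{286721}{378532} + \frac{i \sqrt{2247}}{21}\right) \left(-162155\right) = \frac{6641891965}{54076} - \frac{23165 i \sqrt{2247}}{3}$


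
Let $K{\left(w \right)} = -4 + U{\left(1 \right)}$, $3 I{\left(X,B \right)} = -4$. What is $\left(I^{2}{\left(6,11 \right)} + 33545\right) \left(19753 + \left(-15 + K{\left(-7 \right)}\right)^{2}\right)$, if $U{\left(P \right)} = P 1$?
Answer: $\frac{6061667917}{9} \approx 6.7352 \cdot 10^{8}$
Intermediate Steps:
$U{\left(P \right)} = P$
$I{\left(X,B \right)} = - \frac{4}{3}$ ($I{\left(X,B \right)} = \frac{1}{3} \left(-4\right) = - \frac{4}{3}$)
$K{\left(w \right)} = -3$ ($K{\left(w \right)} = -4 + 1 = -3$)
$\left(I^{2}{\left(6,11 \right)} + 33545\right) \left(19753 + \left(-15 + K{\left(-7 \right)}\right)^{2}\right) = \left(\left(- \frac{4}{3}\right)^{2} + 33545\right) \left(19753 + \left(-15 - 3\right)^{2}\right) = \left(\frac{16}{9} + 33545\right) \left(19753 + \left(-18\right)^{2}\right) = \frac{301921 \left(19753 + 324\right)}{9} = \frac{301921}{9} \cdot 20077 = \frac{6061667917}{9}$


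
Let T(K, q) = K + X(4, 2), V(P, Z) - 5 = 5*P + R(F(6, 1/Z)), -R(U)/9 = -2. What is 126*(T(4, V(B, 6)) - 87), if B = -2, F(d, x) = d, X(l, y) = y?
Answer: -10206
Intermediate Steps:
R(U) = 18 (R(U) = -9*(-2) = 18)
V(P, Z) = 23 + 5*P (V(P, Z) = 5 + (5*P + 18) = 5 + (18 + 5*P) = 23 + 5*P)
T(K, q) = 2 + K (T(K, q) = K + 2 = 2 + K)
126*(T(4, V(B, 6)) - 87) = 126*((2 + 4) - 87) = 126*(6 - 87) = 126*(-81) = -10206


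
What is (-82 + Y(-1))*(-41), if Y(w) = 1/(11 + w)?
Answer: 33579/10 ≈ 3357.9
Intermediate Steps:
(-82 + Y(-1))*(-41) = (-82 + 1/(11 - 1))*(-41) = (-82 + 1/10)*(-41) = (-82 + ⅒)*(-41) = -819/10*(-41) = 33579/10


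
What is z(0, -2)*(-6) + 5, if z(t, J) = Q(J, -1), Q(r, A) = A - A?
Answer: 5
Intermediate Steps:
Q(r, A) = 0
z(t, J) = 0
z(0, -2)*(-6) + 5 = 0*(-6) + 5 = 0 + 5 = 5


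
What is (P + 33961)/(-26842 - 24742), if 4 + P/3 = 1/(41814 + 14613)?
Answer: -10299141/15649088 ≈ -0.65813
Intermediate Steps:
P = -225707/18809 (P = -12 + 3/(41814 + 14613) = -12 + 3/56427 = -12 + 3*(1/56427) = -12 + 1/18809 = -225707/18809 ≈ -12.000)
(P + 33961)/(-26842 - 24742) = (-225707/18809 + 33961)/(-26842 - 24742) = (638546742/18809)/(-51584) = (638546742/18809)*(-1/51584) = -10299141/15649088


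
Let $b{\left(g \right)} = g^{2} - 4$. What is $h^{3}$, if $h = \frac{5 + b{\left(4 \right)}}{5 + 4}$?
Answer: $\frac{4913}{729} \approx 6.7394$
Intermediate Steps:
$b{\left(g \right)} = -4 + g^{2}$
$h = \frac{17}{9}$ ($h = \frac{5 - \left(4 - 4^{2}\right)}{5 + 4} = \frac{5 + \left(-4 + 16\right)}{9} = \left(5 + 12\right) \frac{1}{9} = 17 \cdot \frac{1}{9} = \frac{17}{9} \approx 1.8889$)
$h^{3} = \left(\frac{17}{9}\right)^{3} = \frac{4913}{729}$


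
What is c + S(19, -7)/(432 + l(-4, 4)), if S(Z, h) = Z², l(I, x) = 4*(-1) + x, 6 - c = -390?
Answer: 171433/432 ≈ 396.84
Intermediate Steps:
c = 396 (c = 6 - 1*(-390) = 6 + 390 = 396)
l(I, x) = -4 + x
c + S(19, -7)/(432 + l(-4, 4)) = 396 + 19²/(432 + (-4 + 4)) = 396 + 361/(432 + 0) = 396 + 361/432 = 171433/432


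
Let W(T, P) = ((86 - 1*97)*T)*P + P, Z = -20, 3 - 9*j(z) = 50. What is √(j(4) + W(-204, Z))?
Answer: I*√404147/3 ≈ 211.91*I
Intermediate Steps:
j(z) = -47/9 (j(z) = ⅓ - ⅑*50 = ⅓ - 50/9 = -47/9)
W(T, P) = P - 11*P*T (W(T, P) = ((86 - 97)*T)*P + P = (-11*T)*P + P = -11*P*T + P = P - 11*P*T)
√(j(4) + W(-204, Z)) = √(-47/9 - 20*(1 - 11*(-204))) = √(-47/9 - 20*(1 + 2244)) = √(-47/9 - 20*2245) = √(-47/9 - 44900) = √(-404147/9) = I*√404147/3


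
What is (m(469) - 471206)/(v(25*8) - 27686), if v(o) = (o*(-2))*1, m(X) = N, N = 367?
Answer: 470839/28086 ≈ 16.764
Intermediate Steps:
m(X) = 367
v(o) = -2*o (v(o) = -2*o*1 = -2*o)
(m(469) - 471206)/(v(25*8) - 27686) = (367 - 471206)/(-50*8 - 27686) = -470839/(-2*200 - 27686) = -470839/(-400 - 27686) = -470839/(-28086) = -470839*(-1/28086) = 470839/28086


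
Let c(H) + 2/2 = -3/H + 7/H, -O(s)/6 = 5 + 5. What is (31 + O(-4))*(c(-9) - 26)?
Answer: 7163/9 ≈ 795.89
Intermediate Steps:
O(s) = -60 (O(s) = -6*(5 + 5) = -6*10 = -60)
c(H) = -1 + 4/H (c(H) = -1 + (-3/H + 7/H) = -1 + 4/H)
(31 + O(-4))*(c(-9) - 26) = (31 - 60)*((4 - 1*(-9))/(-9) - 26) = -29*(-(4 + 9)/9 - 26) = -29*(-⅑*13 - 26) = -29*(-13/9 - 26) = -29*(-247/9) = 7163/9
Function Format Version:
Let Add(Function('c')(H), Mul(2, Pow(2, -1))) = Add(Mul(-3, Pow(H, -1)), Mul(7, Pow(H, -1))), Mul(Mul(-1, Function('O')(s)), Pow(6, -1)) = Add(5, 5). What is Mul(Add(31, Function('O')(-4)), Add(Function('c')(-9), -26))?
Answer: Rational(7163, 9) ≈ 795.89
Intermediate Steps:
Function('O')(s) = -60 (Function('O')(s) = Mul(-6, Add(5, 5)) = Mul(-6, 10) = -60)
Function('c')(H) = Add(-1, Mul(4, Pow(H, -1))) (Function('c')(H) = Add(-1, Add(Mul(-3, Pow(H, -1)), Mul(7, Pow(H, -1)))) = Add(-1, Mul(4, Pow(H, -1))))
Mul(Add(31, Function('O')(-4)), Add(Function('c')(-9), -26)) = Mul(Add(31, -60), Add(Mul(Pow(-9, -1), Add(4, Mul(-1, -9))), -26)) = Mul(-29, Add(Mul(Rational(-1, 9), Add(4, 9)), -26)) = Mul(-29, Add(Mul(Rational(-1, 9), 13), -26)) = Mul(-29, Add(Rational(-13, 9), -26)) = Mul(-29, Rational(-247, 9)) = Rational(7163, 9)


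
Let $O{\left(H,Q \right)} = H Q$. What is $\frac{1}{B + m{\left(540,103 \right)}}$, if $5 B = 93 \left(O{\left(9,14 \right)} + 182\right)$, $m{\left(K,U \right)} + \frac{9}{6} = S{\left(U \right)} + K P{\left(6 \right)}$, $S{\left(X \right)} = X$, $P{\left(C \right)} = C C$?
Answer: $\frac{10}{252703} \approx 3.9572 \cdot 10^{-5}$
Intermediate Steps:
$P{\left(C \right)} = C^{2}$
$m{\left(K,U \right)} = - \frac{3}{2} + U + 36 K$ ($m{\left(K,U \right)} = - \frac{3}{2} + \left(U + K 6^{2}\right) = - \frac{3}{2} + \left(U + K 36\right) = - \frac{3}{2} + \left(U + 36 K\right) = - \frac{3}{2} + U + 36 K$)
$B = \frac{28644}{5}$ ($B = \frac{93 \left(9 \cdot 14 + 182\right)}{5} = \frac{93 \left(126 + 182\right)}{5} = \frac{93 \cdot 308}{5} = \frac{1}{5} \cdot 28644 = \frac{28644}{5} \approx 5728.8$)
$\frac{1}{B + m{\left(540,103 \right)}} = \frac{1}{\frac{28644}{5} + \left(- \frac{3}{2} + 103 + 36 \cdot 540\right)} = \frac{1}{\frac{28644}{5} + \left(- \frac{3}{2} + 103 + 19440\right)} = \frac{1}{\frac{28644}{5} + \frac{39083}{2}} = \frac{1}{\frac{252703}{10}} = \frac{10}{252703}$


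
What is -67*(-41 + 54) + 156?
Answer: -715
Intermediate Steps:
-67*(-41 + 54) + 156 = -67*13 + 156 = -871 + 156 = -715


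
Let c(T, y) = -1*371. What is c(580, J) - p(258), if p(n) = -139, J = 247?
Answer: -232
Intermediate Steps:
c(T, y) = -371
c(580, J) - p(258) = -371 - 1*(-139) = -371 + 139 = -232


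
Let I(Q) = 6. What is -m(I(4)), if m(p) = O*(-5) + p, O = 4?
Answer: 14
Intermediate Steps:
m(p) = -20 + p (m(p) = 4*(-5) + p = -20 + p)
-m(I(4)) = -(-20 + 6) = -1*(-14) = 14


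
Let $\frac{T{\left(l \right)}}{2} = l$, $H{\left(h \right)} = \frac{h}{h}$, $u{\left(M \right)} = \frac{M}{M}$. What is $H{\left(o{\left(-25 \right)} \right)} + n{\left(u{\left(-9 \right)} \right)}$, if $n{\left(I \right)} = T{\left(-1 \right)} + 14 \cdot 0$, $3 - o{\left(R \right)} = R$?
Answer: $-1$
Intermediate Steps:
$u{\left(M \right)} = 1$
$o{\left(R \right)} = 3 - R$
$H{\left(h \right)} = 1$
$T{\left(l \right)} = 2 l$
$n{\left(I \right)} = -2$ ($n{\left(I \right)} = 2 \left(-1\right) + 14 \cdot 0 = -2 + 0 = -2$)
$H{\left(o{\left(-25 \right)} \right)} + n{\left(u{\left(-9 \right)} \right)} = 1 - 2 = -1$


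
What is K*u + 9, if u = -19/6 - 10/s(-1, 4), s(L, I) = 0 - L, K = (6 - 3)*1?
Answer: -61/2 ≈ -30.500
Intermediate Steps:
K = 3 (K = 3*1 = 3)
s(L, I) = -L
u = -79/6 (u = -19/6 - 10/((-1*(-1))) = -19*⅙ - 10/1 = -19/6 - 10*1 = -19/6 - 10 = -79/6 ≈ -13.167)
K*u + 9 = 3*(-79/6) + 9 = -79/2 + 9 = -61/2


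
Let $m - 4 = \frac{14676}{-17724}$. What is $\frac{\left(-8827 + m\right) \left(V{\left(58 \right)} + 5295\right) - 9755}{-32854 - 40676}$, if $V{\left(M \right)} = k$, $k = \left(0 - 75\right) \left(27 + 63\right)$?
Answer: $- \frac{3789661427}{21720762} \approx -174.47$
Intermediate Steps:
$m = \frac{4685}{1477}$ ($m = 4 + \frac{14676}{-17724} = 4 + 14676 \left(- \frac{1}{17724}\right) = 4 - \frac{1223}{1477} = \frac{4685}{1477} \approx 3.172$)
$k = -6750$ ($k = \left(-75\right) 90 = -6750$)
$V{\left(M \right)} = -6750$
$\frac{\left(-8827 + m\right) \left(V{\left(58 \right)} + 5295\right) - 9755}{-32854 - 40676} = \frac{\left(-8827 + \frac{4685}{1477}\right) \left(-6750 + 5295\right) - 9755}{-32854 - 40676} = \frac{\left(- \frac{13032794}{1477}\right) \left(-1455\right) - 9755}{-73530} = \left(\frac{18962715270}{1477} - 9755\right) \left(- \frac{1}{73530}\right) = \frac{18948307135}{1477} \left(- \frac{1}{73530}\right) = - \frac{3789661427}{21720762}$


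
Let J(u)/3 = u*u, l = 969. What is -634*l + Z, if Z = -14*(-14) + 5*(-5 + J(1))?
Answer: -614160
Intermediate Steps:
J(u) = 3*u² (J(u) = 3*(u*u) = 3*u²)
Z = 186 (Z = -14*(-14) + 5*(-5 + 3*1²) = 196 + 5*(-5 + 3*1) = 196 + 5*(-5 + 3) = 196 + 5*(-2) = 196 - 10 = 186)
-634*l + Z = -634*969 + 186 = -614346 + 186 = -614160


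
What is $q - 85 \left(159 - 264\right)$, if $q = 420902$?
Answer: $429827$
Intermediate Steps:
$q - 85 \left(159 - 264\right) = 420902 - 85 \left(159 - 264\right) = 420902 - -8925 = 420902 + 8925 = 429827$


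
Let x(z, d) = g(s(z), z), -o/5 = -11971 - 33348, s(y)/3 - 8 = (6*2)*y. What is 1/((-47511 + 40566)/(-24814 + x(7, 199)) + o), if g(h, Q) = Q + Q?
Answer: 4960/1123912589 ≈ 4.4132e-6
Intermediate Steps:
s(y) = 24 + 36*y (s(y) = 24 + 3*((6*2)*y) = 24 + 3*(12*y) = 24 + 36*y)
o = 226595 (o = -5*(-11971 - 33348) = -5*(-45319) = 226595)
g(h, Q) = 2*Q
x(z, d) = 2*z
1/((-47511 + 40566)/(-24814 + x(7, 199)) + o) = 1/((-47511 + 40566)/(-24814 + 2*7) + 226595) = 1/(-6945/(-24814 + 14) + 226595) = 1/(-6945/(-24800) + 226595) = 1/(-6945*(-1/24800) + 226595) = 1/(1389/4960 + 226595) = 1/(1123912589/4960) = 4960/1123912589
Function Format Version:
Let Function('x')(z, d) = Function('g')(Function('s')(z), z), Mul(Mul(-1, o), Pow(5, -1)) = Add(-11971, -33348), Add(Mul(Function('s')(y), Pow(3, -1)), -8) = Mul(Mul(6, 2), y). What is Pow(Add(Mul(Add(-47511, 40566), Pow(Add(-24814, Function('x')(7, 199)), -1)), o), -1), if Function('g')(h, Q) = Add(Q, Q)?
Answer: Rational(4960, 1123912589) ≈ 4.4132e-6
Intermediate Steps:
Function('s')(y) = Add(24, Mul(36, y)) (Function('s')(y) = Add(24, Mul(3, Mul(Mul(6, 2), y))) = Add(24, Mul(3, Mul(12, y))) = Add(24, Mul(36, y)))
o = 226595 (o = Mul(-5, Add(-11971, -33348)) = Mul(-5, -45319) = 226595)
Function('g')(h, Q) = Mul(2, Q)
Function('x')(z, d) = Mul(2, z)
Pow(Add(Mul(Add(-47511, 40566), Pow(Add(-24814, Function('x')(7, 199)), -1)), o), -1) = Pow(Add(Mul(Add(-47511, 40566), Pow(Add(-24814, Mul(2, 7)), -1)), 226595), -1) = Pow(Add(Mul(-6945, Pow(Add(-24814, 14), -1)), 226595), -1) = Pow(Add(Mul(-6945, Pow(-24800, -1)), 226595), -1) = Pow(Add(Mul(-6945, Rational(-1, 24800)), 226595), -1) = Pow(Add(Rational(1389, 4960), 226595), -1) = Pow(Rational(1123912589, 4960), -1) = Rational(4960, 1123912589)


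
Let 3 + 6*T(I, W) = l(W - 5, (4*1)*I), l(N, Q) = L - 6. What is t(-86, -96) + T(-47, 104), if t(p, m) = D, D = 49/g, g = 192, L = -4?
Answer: -367/192 ≈ -1.9115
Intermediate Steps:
l(N, Q) = -10 (l(N, Q) = -4 - 6 = -10)
D = 49/192 ≈ 0.25521
T(I, W) = -13/6 (T(I, W) = -½ + (⅙)*(-10) = -½ - 5/3 = -13/6)
t(p, m) = 49/192
t(-86, -96) + T(-47, 104) = 49/192 - 13/6 = -367/192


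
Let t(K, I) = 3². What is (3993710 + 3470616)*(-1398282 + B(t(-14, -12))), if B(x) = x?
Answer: -10437165508998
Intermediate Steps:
t(K, I) = 9
(3993710 + 3470616)*(-1398282 + B(t(-14, -12))) = (3993710 + 3470616)*(-1398282 + 9) = 7464326*(-1398273) = -10437165508998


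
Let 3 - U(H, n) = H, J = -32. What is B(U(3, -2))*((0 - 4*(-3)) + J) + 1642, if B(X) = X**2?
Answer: 1642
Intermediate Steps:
U(H, n) = 3 - H
B(U(3, -2))*((0 - 4*(-3)) + J) + 1642 = (3 - 1*3)**2*((0 - 4*(-3)) - 32) + 1642 = (3 - 3)**2*((0 + 12) - 32) + 1642 = 0**2*(12 - 32) + 1642 = 0*(-20) + 1642 = 0 + 1642 = 1642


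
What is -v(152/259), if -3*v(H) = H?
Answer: 152/777 ≈ 0.19562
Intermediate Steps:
v(H) = -H/3
-v(152/259) = -(-1)*152/259/3 = -(-1)*152*(1/259)/3 = -(-1)*152/(3*259) = -1*(-152/777) = 152/777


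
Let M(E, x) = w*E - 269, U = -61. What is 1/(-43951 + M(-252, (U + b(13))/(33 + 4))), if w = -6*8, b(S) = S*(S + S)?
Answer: -1/32124 ≈ -3.1129e-5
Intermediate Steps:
b(S) = 2*S² (b(S) = S*(2*S) = 2*S²)
w = -48
M(E, x) = -269 - 48*E (M(E, x) = -48*E - 269 = -269 - 48*E)
1/(-43951 + M(-252, (U + b(13))/(33 + 4))) = 1/(-43951 + (-269 - 48*(-252))) = 1/(-43951 + (-269 + 12096)) = 1/(-43951 + 11827) = 1/(-32124) = -1/32124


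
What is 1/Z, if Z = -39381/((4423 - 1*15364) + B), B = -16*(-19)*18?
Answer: 1823/13127 ≈ 0.13887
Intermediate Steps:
B = 5472 (B = 304*18 = 5472)
Z = 13127/1823 (Z = -39381/((4423 - 1*15364) + 5472) = -39381/((4423 - 15364) + 5472) = -39381/(-10941 + 5472) = -39381/(-5469) = -39381*(-1/5469) = 13127/1823 ≈ 7.2008)
1/Z = 1/(13127/1823) = 1823/13127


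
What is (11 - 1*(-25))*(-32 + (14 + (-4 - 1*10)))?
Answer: -1152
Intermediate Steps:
(11 - 1*(-25))*(-32 + (14 + (-4 - 1*10))) = (11 + 25)*(-32 + (14 + (-4 - 10))) = 36*(-32 + (14 - 14)) = 36*(-32 + 0) = 36*(-32) = -1152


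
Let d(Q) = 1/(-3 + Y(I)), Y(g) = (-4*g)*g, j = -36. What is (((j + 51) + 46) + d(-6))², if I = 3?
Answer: 5654884/1521 ≈ 3717.9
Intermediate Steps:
Y(g) = -4*g²
d(Q) = -1/39 (d(Q) = 1/(-3 - 4*3²) = 1/(-3 - 4*9) = 1/(-3 - 36) = 1/(-39) = -1/39)
(((j + 51) + 46) + d(-6))² = (((-36 + 51) + 46) - 1/39)² = ((15 + 46) - 1/39)² = (61 - 1/39)² = (2378/39)² = 5654884/1521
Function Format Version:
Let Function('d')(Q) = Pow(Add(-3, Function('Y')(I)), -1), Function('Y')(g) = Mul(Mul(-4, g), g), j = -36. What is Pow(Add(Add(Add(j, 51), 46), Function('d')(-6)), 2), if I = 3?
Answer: Rational(5654884, 1521) ≈ 3717.9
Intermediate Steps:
Function('Y')(g) = Mul(-4, Pow(g, 2))
Function('d')(Q) = Rational(-1, 39) (Function('d')(Q) = Pow(Add(-3, Mul(-4, Pow(3, 2))), -1) = Pow(Add(-3, Mul(-4, 9)), -1) = Pow(Add(-3, -36), -1) = Pow(-39, -1) = Rational(-1, 39))
Pow(Add(Add(Add(j, 51), 46), Function('d')(-6)), 2) = Pow(Add(Add(Add(-36, 51), 46), Rational(-1, 39)), 2) = Pow(Add(Add(15, 46), Rational(-1, 39)), 2) = Pow(Add(61, Rational(-1, 39)), 2) = Pow(Rational(2378, 39), 2) = Rational(5654884, 1521)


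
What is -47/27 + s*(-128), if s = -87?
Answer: 300625/27 ≈ 11134.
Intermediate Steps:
-47/27 + s*(-128) = -47/27 - 87*(-128) = -47*1/27 + 11136 = -47/27 + 11136 = 300625/27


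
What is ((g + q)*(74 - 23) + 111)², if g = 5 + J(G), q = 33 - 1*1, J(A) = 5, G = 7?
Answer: 5076009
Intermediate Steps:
q = 32 (q = 33 - 1 = 32)
g = 10 (g = 5 + 5 = 10)
((g + q)*(74 - 23) + 111)² = ((10 + 32)*(74 - 23) + 111)² = (42*51 + 111)² = (2142 + 111)² = 2253² = 5076009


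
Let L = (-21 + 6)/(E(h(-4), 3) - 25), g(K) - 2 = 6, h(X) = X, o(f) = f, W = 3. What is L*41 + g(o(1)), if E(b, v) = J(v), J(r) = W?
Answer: 791/22 ≈ 35.955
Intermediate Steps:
J(r) = 3
g(K) = 8 (g(K) = 2 + 6 = 8)
E(b, v) = 3
L = 15/22 (L = (-21 + 6)/(3 - 25) = -15/(-22) = -15*(-1/22) = 15/22 ≈ 0.68182)
L*41 + g(o(1)) = (15/22)*41 + 8 = 615/22 + 8 = 791/22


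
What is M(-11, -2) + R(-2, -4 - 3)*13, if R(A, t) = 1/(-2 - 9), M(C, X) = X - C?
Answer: 86/11 ≈ 7.8182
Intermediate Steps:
R(A, t) = -1/11 (R(A, t) = 1/(-11) = -1/11)
M(-11, -2) + R(-2, -4 - 3)*13 = (-2 - 1*(-11)) - 1/11*13 = (-2 + 11) - 13/11 = 9 - 13/11 = 86/11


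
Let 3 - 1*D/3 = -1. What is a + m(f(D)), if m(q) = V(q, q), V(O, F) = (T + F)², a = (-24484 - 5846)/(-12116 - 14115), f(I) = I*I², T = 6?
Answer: 78870246966/26231 ≈ 3.0068e+6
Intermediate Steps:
D = 12 (D = 9 - 3*(-1) = 9 + 3 = 12)
f(I) = I³
a = 30330/26231 (a = -30330/(-26231) = -30330*(-1/26231) = 30330/26231 ≈ 1.1563)
V(O, F) = (6 + F)²
m(q) = (6 + q)²
a + m(f(D)) = 30330/26231 + (6 + 12³)² = 30330/26231 + (6 + 1728)² = 30330/26231 + 1734² = 30330/26231 + 3006756 = 78870246966/26231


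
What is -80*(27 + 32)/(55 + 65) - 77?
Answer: -349/3 ≈ -116.33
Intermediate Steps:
-80*(27 + 32)/(55 + 65) - 77 = -4720/120 - 77 = -80*59/120 - 77 = -118/3 - 77 = -349/3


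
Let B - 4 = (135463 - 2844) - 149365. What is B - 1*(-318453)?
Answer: 301711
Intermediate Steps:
B = -16742 (B = 4 + ((135463 - 2844) - 149365) = 4 + (132619 - 149365) = 4 - 16746 = -16742)
B - 1*(-318453) = -16742 - 1*(-318453) = -16742 + 318453 = 301711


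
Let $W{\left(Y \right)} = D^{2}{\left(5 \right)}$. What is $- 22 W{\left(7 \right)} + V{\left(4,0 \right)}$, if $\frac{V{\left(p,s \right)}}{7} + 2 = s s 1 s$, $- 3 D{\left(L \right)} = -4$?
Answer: $- \frac{478}{9} \approx -53.111$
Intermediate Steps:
$D{\left(L \right)} = \frac{4}{3}$ ($D{\left(L \right)} = \left(- \frac{1}{3}\right) \left(-4\right) = \frac{4}{3}$)
$V{\left(p,s \right)} = -14 + 7 s^{3}$ ($V{\left(p,s \right)} = -14 + 7 s s 1 s = -14 + 7 s^{2} \cdot 1 s = -14 + 7 s^{2} s = -14 + 7 s^{3}$)
$W{\left(Y \right)} = \frac{16}{9}$ ($W{\left(Y \right)} = \left(\frac{4}{3}\right)^{2} = \frac{16}{9}$)
$- 22 W{\left(7 \right)} + V{\left(4,0 \right)} = \left(-22\right) \frac{16}{9} - \left(14 - 7 \cdot 0^{3}\right) = - \frac{352}{9} + \left(-14 + 7 \cdot 0\right) = - \frac{352}{9} + \left(-14 + 0\right) = - \frac{352}{9} - 14 = - \frac{478}{9}$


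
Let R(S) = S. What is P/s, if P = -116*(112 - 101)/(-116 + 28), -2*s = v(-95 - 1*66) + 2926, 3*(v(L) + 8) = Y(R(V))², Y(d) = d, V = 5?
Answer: -87/8779 ≈ -0.0099100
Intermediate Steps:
v(L) = ⅓ (v(L) = -8 + (⅓)*5² = -8 + (⅓)*25 = -8 + 25/3 = ⅓)
s = -8779/6 (s = -(⅓ + 2926)/2 = -½*8779/3 = -8779/6 ≈ -1463.2)
P = 29/2 (P = -1276/(-88) = -1276*(-1)/88 = -116*(-⅛) = 29/2 ≈ 14.500)
P/s = 29/(2*(-8779/6)) = (29/2)*(-6/8779) = -87/8779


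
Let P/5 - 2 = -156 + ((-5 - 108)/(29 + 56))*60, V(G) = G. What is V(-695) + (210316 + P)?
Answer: 3543687/17 ≈ 2.0845e+5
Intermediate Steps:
P = -19870/17 (P = 10 + 5*(-156 + ((-5 - 108)/(29 + 56))*60) = 10 + 5*(-156 - 113/85*60) = 10 + 5*(-156 - 1356/17) = 10 + 5*(-4008/17) = 10 - 20040/17 = -19870/17 ≈ -1168.8)
V(-695) + (210316 + P) = -695 + (210316 - 19870/17) = -695 + 3555502/17 = 3543687/17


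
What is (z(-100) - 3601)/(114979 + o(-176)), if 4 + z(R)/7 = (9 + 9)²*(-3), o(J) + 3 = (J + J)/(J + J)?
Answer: -10433/114977 ≈ -0.090740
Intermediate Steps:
o(J) = -2 (o(J) = -3 + (J + J)/(J + J) = -3 + (2*J)/((2*J)) = -3 + (2*J)*(1/(2*J)) = -3 + 1 = -2)
z(R) = -6832 (z(R) = -28 + 7*((9 + 9)²*(-3)) = -28 + 7*(18²*(-3)) = -28 + 7*(324*(-3)) = -28 + 7*(-972) = -28 - 6804 = -6832)
(z(-100) - 3601)/(114979 + o(-176)) = (-6832 - 3601)/(114979 - 2) = -10433/114977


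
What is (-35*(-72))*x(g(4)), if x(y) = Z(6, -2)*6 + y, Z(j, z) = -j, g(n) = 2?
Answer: -85680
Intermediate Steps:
x(y) = -36 + y (x(y) = -1*6*6 + y = -6*6 + y = -36 + y)
(-35*(-72))*x(g(4)) = (-35*(-72))*(-36 + 2) = 2520*(-34) = -85680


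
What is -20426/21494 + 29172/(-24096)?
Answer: -46633661/21579976 ≈ -2.1610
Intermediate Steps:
-20426/21494 + 29172/(-24096) = -20426*1/21494 + 29172*(-1/24096) = -10213/10747 - 2431/2008 = -46633661/21579976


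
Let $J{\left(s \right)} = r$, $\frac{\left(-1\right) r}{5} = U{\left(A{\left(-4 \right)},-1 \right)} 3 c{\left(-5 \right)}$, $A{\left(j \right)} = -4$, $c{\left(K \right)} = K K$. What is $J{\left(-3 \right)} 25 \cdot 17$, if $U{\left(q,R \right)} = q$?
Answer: $637500$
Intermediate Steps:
$c{\left(K \right)} = K^{2}$
$r = 1500$ ($r = - 5 \left(-4\right) 3 \left(-5\right)^{2} = - 5 \left(\left(-12\right) 25\right) = \left(-5\right) \left(-300\right) = 1500$)
$J{\left(s \right)} = 1500$
$J{\left(-3 \right)} 25 \cdot 17 = 1500 \cdot 25 \cdot 17 = 37500 \cdot 17 = 637500$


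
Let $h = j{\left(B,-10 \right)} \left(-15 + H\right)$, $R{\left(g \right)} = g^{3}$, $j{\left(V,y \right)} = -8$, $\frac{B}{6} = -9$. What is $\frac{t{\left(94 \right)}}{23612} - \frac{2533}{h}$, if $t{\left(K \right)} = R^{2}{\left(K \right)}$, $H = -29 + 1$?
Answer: $\frac{59328786218517}{2030632} \approx 2.9217 \cdot 10^{7}$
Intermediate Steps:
$B = -54$ ($B = 6 \left(-9\right) = -54$)
$H = -28$
$t{\left(K \right)} = K^{6}$ ($t{\left(K \right)} = \left(K^{3}\right)^{2} = K^{6}$)
$h = 344$ ($h = - 8 \left(-15 - 28\right) = \left(-8\right) \left(-43\right) = 344$)
$\frac{t{\left(94 \right)}}{23612} - \frac{2533}{h} = \frac{94^{6}}{23612} - \frac{2533}{344} = 689869781056 \cdot \frac{1}{23612} - \frac{2533}{344} = \frac{172467445264}{5903} - \frac{2533}{344} = \frac{59328786218517}{2030632}$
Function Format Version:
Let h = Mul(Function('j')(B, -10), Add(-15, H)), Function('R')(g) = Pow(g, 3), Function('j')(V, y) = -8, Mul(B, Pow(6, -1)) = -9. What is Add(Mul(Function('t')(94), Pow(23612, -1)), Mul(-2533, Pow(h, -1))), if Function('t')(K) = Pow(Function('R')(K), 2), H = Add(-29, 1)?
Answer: Rational(59328786218517, 2030632) ≈ 2.9217e+7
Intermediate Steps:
B = -54 (B = Mul(6, -9) = -54)
H = -28
Function('t')(K) = Pow(K, 6) (Function('t')(K) = Pow(Pow(K, 3), 2) = Pow(K, 6))
h = 344 (h = Mul(-8, Add(-15, -28)) = Mul(-8, -43) = 344)
Add(Mul(Function('t')(94), Pow(23612, -1)), Mul(-2533, Pow(h, -1))) = Add(Mul(Pow(94, 6), Pow(23612, -1)), Mul(-2533, Pow(344, -1))) = Add(Mul(689869781056, Rational(1, 23612)), Mul(-2533, Rational(1, 344))) = Add(Rational(172467445264, 5903), Rational(-2533, 344)) = Rational(59328786218517, 2030632)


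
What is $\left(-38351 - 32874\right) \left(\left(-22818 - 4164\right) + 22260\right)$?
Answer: $336324450$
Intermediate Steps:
$\left(-38351 - 32874\right) \left(\left(-22818 - 4164\right) + 22260\right) = - 71225 \left(-26982 + 22260\right) = \left(-71225\right) \left(-4722\right) = 336324450$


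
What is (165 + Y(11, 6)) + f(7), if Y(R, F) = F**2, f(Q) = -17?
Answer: 184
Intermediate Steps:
(165 + Y(11, 6)) + f(7) = (165 + 6**2) - 17 = (165 + 36) - 17 = 201 - 17 = 184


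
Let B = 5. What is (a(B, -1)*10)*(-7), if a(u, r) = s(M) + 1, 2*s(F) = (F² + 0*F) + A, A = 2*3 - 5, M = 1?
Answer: -140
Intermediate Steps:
A = 1 (A = 6 - 5 = 1)
s(F) = ½ + F²/2 (s(F) = ((F² + 0*F) + 1)/2 = ((F² + 0) + 1)/2 = (F² + 1)/2 = (1 + F²)/2 = ½ + F²/2)
a(u, r) = 2 (a(u, r) = (½ + (½)*1²) + 1 = (½ + (½)*1) + 1 = (½ + ½) + 1 = 1 + 1 = 2)
(a(B, -1)*10)*(-7) = (2*10)*(-7) = 20*(-7) = -140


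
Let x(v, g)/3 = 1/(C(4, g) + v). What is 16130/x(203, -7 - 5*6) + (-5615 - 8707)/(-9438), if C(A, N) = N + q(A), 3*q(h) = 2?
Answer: 1153296953/1287 ≈ 8.9611e+5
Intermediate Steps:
q(h) = ⅔ (q(h) = (⅓)*2 = ⅔)
C(A, N) = ⅔ + N (C(A, N) = N + ⅔ = ⅔ + N)
x(v, g) = 3/(⅔ + g + v) (x(v, g) = 3/((⅔ + g) + v) = 3/(⅔ + g + v))
16130/x(203, -7 - 5*6) + (-5615 - 8707)/(-9438) = 16130/((9/(2 + 3*(-7 - 5*6) + 3*203))) + (-5615 - 8707)/(-9438) = 16130/((9/(2 + 3*(-7 - 30) + 609))) - 14322*(-1/9438) = 16130/((9/(2 + 3*(-37) + 609))) + 217/143 = 16130/((9/(2 - 111 + 609))) + 217/143 = 16130/((9/500)) + 217/143 = 16130/((9*(1/500))) + 217/143 = 16130/(9/500) + 217/143 = 16130*(500/9) + 217/143 = 8065000/9 + 217/143 = 1153296953/1287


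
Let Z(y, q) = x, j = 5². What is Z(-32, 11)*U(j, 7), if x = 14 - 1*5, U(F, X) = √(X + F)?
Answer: 36*√2 ≈ 50.912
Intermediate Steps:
j = 25
U(F, X) = √(F + X)
x = 9 (x = 14 - 5 = 9)
Z(y, q) = 9
Z(-32, 11)*U(j, 7) = 9*√(25 + 7) = 9*√32 = 9*(4*√2) = 36*√2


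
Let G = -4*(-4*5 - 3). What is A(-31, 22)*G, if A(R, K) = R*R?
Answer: 88412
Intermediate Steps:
A(R, K) = R²
G = 92 (G = -4*(-20 - 3) = -4*(-23) = 92)
A(-31, 22)*G = (-31)²*92 = 961*92 = 88412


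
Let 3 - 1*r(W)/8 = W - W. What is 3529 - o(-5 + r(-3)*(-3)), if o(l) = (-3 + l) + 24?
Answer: 3585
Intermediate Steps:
r(W) = 24 (r(W) = 24 - 8*(W - W) = 24 - 8*0 = 24 + 0 = 24)
o(l) = 21 + l
3529 - o(-5 + r(-3)*(-3)) = 3529 - (21 + (-5 + 24*(-3))) = 3529 - (21 + (-5 - 72)) = 3529 - (21 - 77) = 3529 - 1*(-56) = 3529 + 56 = 3585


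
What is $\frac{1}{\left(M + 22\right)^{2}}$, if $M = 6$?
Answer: $\frac{1}{784} \approx 0.0012755$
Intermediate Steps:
$\frac{1}{\left(M + 22\right)^{2}} = \frac{1}{\left(6 + 22\right)^{2}} = \frac{1}{28^{2}} = \frac{1}{784}$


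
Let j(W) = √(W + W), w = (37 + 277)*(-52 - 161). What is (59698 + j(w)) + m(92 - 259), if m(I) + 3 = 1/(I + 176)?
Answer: 537256/9 + 2*I*√33441 ≈ 59695.0 + 365.74*I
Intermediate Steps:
w = -66882 (w = 314*(-213) = -66882)
m(I) = -3 + 1/(176 + I) (m(I) = -3 + 1/(I + 176) = -3 + 1/(176 + I))
j(W) = √2*√W (j(W) = √(2*W) = √2*√W)
(59698 + j(w)) + m(92 - 259) = (59698 + √2*√(-66882)) + (-527 - 3*(92 - 259))/(176 + (92 - 259)) = (59698 + √2*(I*√66882)) + (-527 - 3*(-167))/(176 - 167) = (59698 + 2*I*√33441) + (-527 + 501)/9 = (59698 + 2*I*√33441) + (⅑)*(-26) = (59698 + 2*I*√33441) - 26/9 = 537256/9 + 2*I*√33441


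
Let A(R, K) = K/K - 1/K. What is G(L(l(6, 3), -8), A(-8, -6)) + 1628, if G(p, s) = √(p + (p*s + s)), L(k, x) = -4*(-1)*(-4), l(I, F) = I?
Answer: 1628 + I*√134/2 ≈ 1628.0 + 5.7879*I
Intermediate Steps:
L(k, x) = -16 (L(k, x) = 4*(-4) = -16)
A(R, K) = 1 - 1/K
G(p, s) = √(p + s + p*s) (G(p, s) = √(p + (s + p*s)) = √(p + s + p*s))
G(L(l(6, 3), -8), A(-8, -6)) + 1628 = √(-16 + (-1 - 6)/(-6) - 16*(-1 - 6)/(-6)) + 1628 = √(-16 - ⅙*(-7) - (-8)*(-7)/3) + 1628 = √(-16 + 7/6 - 16*7/6) + 1628 = √(-16 + 7/6 - 56/3) + 1628 = √(-67/2) + 1628 = I*√134/2 + 1628 = 1628 + I*√134/2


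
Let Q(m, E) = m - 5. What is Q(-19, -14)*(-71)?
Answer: 1704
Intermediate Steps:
Q(m, E) = -5 + m
Q(-19, -14)*(-71) = (-5 - 19)*(-71) = -24*(-71) = 1704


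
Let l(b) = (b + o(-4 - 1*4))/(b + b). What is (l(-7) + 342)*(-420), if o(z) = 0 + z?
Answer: -144090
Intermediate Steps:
o(z) = z
l(b) = (-8 + b)/(2*b) (l(b) = (b + (-4 - 1*4))/(b + b) = (b + (-4 - 4))/((2*b)) = (b - 8)*(1/(2*b)) = (-8 + b)*(1/(2*b)) = (-8 + b)/(2*b))
(l(-7) + 342)*(-420) = ((1/2)*(-8 - 7)/(-7) + 342)*(-420) = ((1/2)*(-1/7)*(-15) + 342)*(-420) = (15/14 + 342)*(-420) = (4803/14)*(-420) = -144090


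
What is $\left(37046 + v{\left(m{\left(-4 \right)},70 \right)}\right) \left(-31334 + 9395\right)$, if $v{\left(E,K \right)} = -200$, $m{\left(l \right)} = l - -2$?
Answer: $-808364394$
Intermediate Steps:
$m{\left(l \right)} = 2 + l$ ($m{\left(l \right)} = l + 2 = 2 + l$)
$\left(37046 + v{\left(m{\left(-4 \right)},70 \right)}\right) \left(-31334 + 9395\right) = \left(37046 - 200\right) \left(-31334 + 9395\right) = 36846 \left(-21939\right) = -808364394$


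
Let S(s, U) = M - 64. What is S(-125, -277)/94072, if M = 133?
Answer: 69/94072 ≈ 0.00073348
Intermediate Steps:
S(s, U) = 69 (S(s, U) = 133 - 64 = 69)
S(-125, -277)/94072 = 69/94072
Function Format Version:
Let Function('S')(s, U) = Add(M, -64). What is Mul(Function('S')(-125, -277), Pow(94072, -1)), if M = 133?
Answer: Rational(69, 94072) ≈ 0.00073348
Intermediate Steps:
Function('S')(s, U) = 69 (Function('S')(s, U) = Add(133, -64) = 69)
Mul(Function('S')(-125, -277), Pow(94072, -1)) = Mul(69, Pow(94072, -1)) = Mul(69, Rational(1, 94072)) = Rational(69, 94072)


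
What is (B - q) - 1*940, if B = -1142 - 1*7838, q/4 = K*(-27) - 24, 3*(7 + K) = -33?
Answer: -11768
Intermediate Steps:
K = -18 (K = -7 + (⅓)*(-33) = -7 - 11 = -18)
q = 1848 (q = 4*(-18*(-27) - 24) = 4*(486 - 24) = 4*462 = 1848)
B = -8980 (B = -1142 - 7838 = -8980)
(B - q) - 1*940 = (-8980 - 1*1848) - 1*940 = (-8980 - 1848) - 940 = -10828 - 940 = -11768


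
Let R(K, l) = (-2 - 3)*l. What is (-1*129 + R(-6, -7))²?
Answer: 8836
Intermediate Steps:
R(K, l) = -5*l
(-1*129 + R(-6, -7))² = (-1*129 - 5*(-7))² = (-129 + 35)² = (-94)² = 8836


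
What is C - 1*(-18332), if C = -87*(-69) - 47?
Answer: 24288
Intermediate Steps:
C = 5956 (C = 6003 - 47 = 5956)
C - 1*(-18332) = 5956 - 1*(-18332) = 5956 + 18332 = 24288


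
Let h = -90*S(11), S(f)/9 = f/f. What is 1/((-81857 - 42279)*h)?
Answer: 1/100550160 ≈ 9.9453e-9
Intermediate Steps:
S(f) = 9 (S(f) = 9*(f/f) = 9*1 = 9)
h = -810 (h = -90*9 = -810)
1/((-81857 - 42279)*h) = 1/(-81857 - 42279*(-810)) = -1/810/(-124136) = -1/124136*(-1/810) = 1/100550160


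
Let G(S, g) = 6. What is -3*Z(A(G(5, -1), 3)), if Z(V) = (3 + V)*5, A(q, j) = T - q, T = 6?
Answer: -45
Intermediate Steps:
A(q, j) = 6 - q
Z(V) = 15 + 5*V
-3*Z(A(G(5, -1), 3)) = -3*(15 + 5*(6 - 1*6)) = -3*(15 + 5*(6 - 6)) = -3*(15 + 5*0) = -3*(15 + 0) = -3*15 = -45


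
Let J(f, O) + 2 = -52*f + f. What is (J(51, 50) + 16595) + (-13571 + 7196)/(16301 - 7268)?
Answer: 42127787/3011 ≈ 13991.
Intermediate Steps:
J(f, O) = -2 - 51*f (J(f, O) = -2 + (-52*f + f) = -2 - 51*f)
(J(51, 50) + 16595) + (-13571 + 7196)/(16301 - 7268) = ((-2 - 51*51) + 16595) + (-13571 + 7196)/(16301 - 7268) = ((-2 - 2601) + 16595) - 6375/9033 = (-2603 + 16595) - 6375*1/9033 = 13992 - 2125/3011 = 42127787/3011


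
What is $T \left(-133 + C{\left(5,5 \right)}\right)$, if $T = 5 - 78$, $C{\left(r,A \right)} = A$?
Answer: $9344$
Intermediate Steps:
$T = -73$ ($T = 5 - 78 = -73$)
$T \left(-133 + C{\left(5,5 \right)}\right) = - 73 \left(-133 + 5\right) = \left(-73\right) \left(-128\right) = 9344$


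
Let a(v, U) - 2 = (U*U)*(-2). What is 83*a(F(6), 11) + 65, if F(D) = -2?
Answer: -19855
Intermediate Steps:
a(v, U) = 2 - 2*U**2 (a(v, U) = 2 + (U*U)*(-2) = 2 + U**2*(-2) = 2 - 2*U**2)
83*a(F(6), 11) + 65 = 83*(2 - 2*11**2) + 65 = 83*(2 - 2*121) + 65 = 83*(2 - 242) + 65 = 83*(-240) + 65 = -19920 + 65 = -19855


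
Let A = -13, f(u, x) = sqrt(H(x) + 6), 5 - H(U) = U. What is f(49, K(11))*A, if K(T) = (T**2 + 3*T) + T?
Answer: -13*I*sqrt(154) ≈ -161.33*I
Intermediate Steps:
H(U) = 5 - U
K(T) = T**2 + 4*T
f(u, x) = sqrt(11 - x) (f(u, x) = sqrt((5 - x) + 6) = sqrt(11 - x))
f(49, K(11))*A = sqrt(11 - 11*(4 + 11))*(-13) = sqrt(11 - 11*15)*(-13) = sqrt(11 - 1*165)*(-13) = sqrt(11 - 165)*(-13) = sqrt(-154)*(-13) = (I*sqrt(154))*(-13) = -13*I*sqrt(154)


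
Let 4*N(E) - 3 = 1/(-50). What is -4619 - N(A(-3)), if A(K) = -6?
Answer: -923949/200 ≈ -4619.7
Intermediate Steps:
N(E) = 149/200 (N(E) = ¾ + (¼)/(-50) = ¾ + (¼)*(-1/50) = ¾ - 1/200 = 149/200)
-4619 - N(A(-3)) = -4619 - 1*149/200 = -4619 - 149/200 = -923949/200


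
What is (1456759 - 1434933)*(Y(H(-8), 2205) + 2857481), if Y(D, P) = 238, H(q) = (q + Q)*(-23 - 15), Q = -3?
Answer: 62372574894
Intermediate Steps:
H(q) = 114 - 38*q (H(q) = (q - 3)*(-23 - 15) = (-3 + q)*(-38) = 114 - 38*q)
(1456759 - 1434933)*(Y(H(-8), 2205) + 2857481) = (1456759 - 1434933)*(238 + 2857481) = 21826*2857719 = 62372574894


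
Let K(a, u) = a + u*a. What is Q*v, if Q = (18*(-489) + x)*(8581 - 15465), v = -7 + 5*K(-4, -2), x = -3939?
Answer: 1140217572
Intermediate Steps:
K(a, u) = a + a*u
v = 13 (v = -7 + 5*(-4*(1 - 2)) = -7 + 5*(-4*(-1)) = -7 + 5*4 = -7 + 20 = 13)
Q = 87709044 (Q = (18*(-489) - 3939)*(8581 - 15465) = (-8802 - 3939)*(-6884) = -12741*(-6884) = 87709044)
Q*v = 87709044*13 = 1140217572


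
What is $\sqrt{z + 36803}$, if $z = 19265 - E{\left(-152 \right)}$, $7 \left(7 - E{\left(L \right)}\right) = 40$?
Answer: $\frac{\sqrt{2747269}}{7} \approx 236.78$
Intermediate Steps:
$E{\left(L \right)} = \frac{9}{7}$ ($E{\left(L \right)} = 7 - \frac{40}{7} = \frac{9}{7}$)
$z = \frac{134846}{7}$ ($z = 19265 - \frac{9}{7} = \frac{134846}{7} \approx 19264.0$)
$\sqrt{z + 36803} = \sqrt{\frac{134846}{7} + 36803} = \sqrt{\frac{392467}{7}} = \frac{\sqrt{2747269}}{7}$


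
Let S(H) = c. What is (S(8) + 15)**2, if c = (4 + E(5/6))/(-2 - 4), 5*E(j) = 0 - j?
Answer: 267289/1296 ≈ 206.24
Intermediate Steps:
E(j) = -j/5 (E(j) = (0 - j)/5 = (-j)/5 = -j/5)
c = -23/36 (c = (4 - 1/6)/(-2 - 4) = (4 - 1/6)/(-6) = (4 - 1/5*5/6)*(-1/6) = (4 - 1/6)*(-1/6) = (23/6)*(-1/6) = -23/36 ≈ -0.63889)
S(H) = -23/36
(S(8) + 15)**2 = (-23/36 + 15)**2 = (517/36)**2 = 267289/1296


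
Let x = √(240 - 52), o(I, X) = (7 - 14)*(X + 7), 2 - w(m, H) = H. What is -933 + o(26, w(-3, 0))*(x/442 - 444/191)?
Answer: -150231/191 - 63*√47/221 ≈ -788.50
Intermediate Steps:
w(m, H) = 2 - H
o(I, X) = -49 - 7*X (o(I, X) = -7*(7 + X) = -49 - 7*X)
x = 2*√47 (x = √188 = 2*√47 ≈ 13.711)
-933 + o(26, w(-3, 0))*(x/442 - 444/191) = -933 + (-49 - 7*(2 - 1*0))*((2*√47)/442 - 444/191) = -933 + (-49 - 7*(2 + 0))*((2*√47)*(1/442) - 444*1/191) = -933 + (-49 - 7*2)*(√47/221 - 444/191) = -933 + (-49 - 14)*(-444/191 + √47/221) = -933 - 63*(-444/191 + √47/221) = -933 + (27972/191 - 63*√47/221) = -150231/191 - 63*√47/221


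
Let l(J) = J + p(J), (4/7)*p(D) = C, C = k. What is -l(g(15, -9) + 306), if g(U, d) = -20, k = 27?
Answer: -1333/4 ≈ -333.25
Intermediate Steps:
C = 27
p(D) = 189/4 (p(D) = (7/4)*27 = 189/4)
l(J) = 189/4 + J (l(J) = J + 189/4 = 189/4 + J)
-l(g(15, -9) + 306) = -(189/4 + (-20 + 306)) = -(189/4 + 286) = -1*1333/4 = -1333/4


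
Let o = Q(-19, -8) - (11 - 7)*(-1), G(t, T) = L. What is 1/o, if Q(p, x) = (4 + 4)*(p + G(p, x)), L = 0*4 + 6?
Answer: -1/100 ≈ -0.010000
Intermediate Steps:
L = 6 (L = 0 + 6 = 6)
G(t, T) = 6
Q(p, x) = 48 + 8*p (Q(p, x) = (4 + 4)*(p + 6) = 8*(6 + p) = 48 + 8*p)
o = -100 (o = (48 + 8*(-19)) - (11 - 7)*(-1) = (48 - 152) - 1*4*(-1) = -104 - 4*(-1) = -104 + 4 = -100)
1/o = 1/(-100) = -1/100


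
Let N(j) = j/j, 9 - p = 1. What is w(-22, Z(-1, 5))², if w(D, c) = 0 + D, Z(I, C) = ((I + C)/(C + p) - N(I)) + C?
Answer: 484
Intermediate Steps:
p = 8 (p = 9 - 1*1 = 9 - 1 = 8)
N(j) = 1
Z(I, C) = -1 + C + (C + I)/(8 + C) (Z(I, C) = ((I + C)/(C + 8) - 1*1) + C = ((C + I)/(8 + C) - 1) + C = (-1 + (C + I)/(8 + C)) + C = -1 + C + (C + I)/(8 + C))
w(D, c) = D
w(-22, Z(-1, 5))² = (-22)² = 484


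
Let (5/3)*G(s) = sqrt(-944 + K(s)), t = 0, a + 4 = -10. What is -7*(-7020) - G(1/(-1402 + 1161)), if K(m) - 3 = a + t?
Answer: 49140 - 3*I*sqrt(955)/5 ≈ 49140.0 - 18.542*I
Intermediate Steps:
a = -14 (a = -4 - 10 = -14)
K(m) = -11 (K(m) = 3 + (-14 + 0) = 3 - 14 = -11)
G(s) = 3*I*sqrt(955)/5 (G(s) = 3*sqrt(-944 - 11)/5 = 3*sqrt(-955)/5 = 3*(I*sqrt(955))/5 = 3*I*sqrt(955)/5)
-7*(-7020) - G(1/(-1402 + 1161)) = -7*(-7020) - 3*I*sqrt(955)/5 = 49140 - 3*I*sqrt(955)/5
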